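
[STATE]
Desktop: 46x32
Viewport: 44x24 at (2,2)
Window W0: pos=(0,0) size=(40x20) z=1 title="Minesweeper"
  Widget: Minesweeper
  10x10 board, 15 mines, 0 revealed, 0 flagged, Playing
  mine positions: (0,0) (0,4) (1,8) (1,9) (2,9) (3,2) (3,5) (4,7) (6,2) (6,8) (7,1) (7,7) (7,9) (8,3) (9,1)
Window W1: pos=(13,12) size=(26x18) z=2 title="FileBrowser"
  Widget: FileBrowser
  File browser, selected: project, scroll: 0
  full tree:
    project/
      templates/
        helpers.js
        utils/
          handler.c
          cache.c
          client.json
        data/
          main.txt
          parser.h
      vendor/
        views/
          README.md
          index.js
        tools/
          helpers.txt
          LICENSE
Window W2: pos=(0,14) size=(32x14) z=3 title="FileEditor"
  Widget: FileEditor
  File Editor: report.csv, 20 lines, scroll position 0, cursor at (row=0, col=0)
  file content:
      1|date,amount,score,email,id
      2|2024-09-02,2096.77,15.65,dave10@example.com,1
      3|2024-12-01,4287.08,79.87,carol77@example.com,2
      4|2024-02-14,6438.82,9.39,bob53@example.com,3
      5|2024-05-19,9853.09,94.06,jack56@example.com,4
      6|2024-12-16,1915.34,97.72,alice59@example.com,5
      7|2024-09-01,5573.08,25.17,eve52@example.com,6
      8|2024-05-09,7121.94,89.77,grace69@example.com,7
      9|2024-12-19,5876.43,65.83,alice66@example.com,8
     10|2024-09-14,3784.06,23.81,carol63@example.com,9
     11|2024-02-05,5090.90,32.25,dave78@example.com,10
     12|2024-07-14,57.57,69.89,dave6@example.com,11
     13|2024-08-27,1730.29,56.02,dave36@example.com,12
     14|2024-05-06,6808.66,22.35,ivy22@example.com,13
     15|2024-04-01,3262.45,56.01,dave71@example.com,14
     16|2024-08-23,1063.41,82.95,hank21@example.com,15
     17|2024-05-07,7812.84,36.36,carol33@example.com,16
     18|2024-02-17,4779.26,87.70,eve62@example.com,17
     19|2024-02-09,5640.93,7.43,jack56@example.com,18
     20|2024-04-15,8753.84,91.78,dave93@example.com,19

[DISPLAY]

─────────────────────────────────────┨      
■■■■■■■■■                            ┃      
■■■■■■■■■                            ┃      
■■■■■■■■■                            ┃      
■■■■■■■■■                            ┃      
■■■■■■■■■                            ┃      
■■■■■■■■■                            ┃      
■■■■■■■■■                            ┃      
■■■■■■■■■                            ┃      
■■■■■■■■■                            ┃      
■■■■■■■■■  ┏━━━━━━━━━━━━━━━━━━━━━━━━┓┃      
           ┃ FileBrowser            ┃┃      
━━━━━━━━━━━━━━━━━━━━━━━━━━━━━┓──────┨┃      
FileEditor                   ┃      ┃┃      
─────────────────────────────┨      ┃┃      
ate,amount,score,email,id   ▲┃      ┃┃      
024-09-02,2096.77,15.65,dave█┃      ┃┃      
024-12-01,4287.08,79.87,caro░┃      ┃┛      
024-02-14,6438.82,9.39,bob53░┃      ┃       
024-05-19,9853.09,94.06,jack░┃      ┃       
024-12-16,1915.34,97.72,alic░┃      ┃       
024-09-01,5573.08,25.17,eve5░┃      ┃       
024-05-09,7121.94,89.77,grac░┃      ┃       
024-12-19,5876.43,65.83,alic░┃      ┃       


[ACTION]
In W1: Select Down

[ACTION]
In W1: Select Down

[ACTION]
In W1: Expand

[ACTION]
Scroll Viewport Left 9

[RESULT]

┠──────────────────────────────────────┨    
┃■■■■■■■■■■                            ┃    
┃■■■■■■■■■■                            ┃    
┃■■■■■■■■■■                            ┃    
┃■■■■■■■■■■                            ┃    
┃■■■■■■■■■■                            ┃    
┃■■■■■■■■■■                            ┃    
┃■■■■■■■■■■                            ┃    
┃■■■■■■■■■■                            ┃    
┃■■■■■■■■■■                            ┃    
┃■■■■■■■■■■  ┏━━━━━━━━━━━━━━━━━━━━━━━━┓┃    
┃            ┃ FileBrowser            ┃┃    
┏━━━━━━━━━━━━━━━━━━━━━━━━━━━━━━┓──────┨┃    
┃ FileEditor                   ┃      ┃┃    
┠──────────────────────────────┨      ┃┃    
┃█ate,amount,score,email,id   ▲┃      ┃┃    
┃2024-09-02,2096.77,15.65,dave█┃      ┃┃    
┃2024-12-01,4287.08,79.87,caro░┃      ┃┛    
┃2024-02-14,6438.82,9.39,bob53░┃      ┃     
┃2024-05-19,9853.09,94.06,jack░┃      ┃     
┃2024-12-16,1915.34,97.72,alic░┃      ┃     
┃2024-09-01,5573.08,25.17,eve5░┃      ┃     
┃2024-05-09,7121.94,89.77,grac░┃      ┃     
┃2024-12-19,5876.43,65.83,alic░┃      ┃     


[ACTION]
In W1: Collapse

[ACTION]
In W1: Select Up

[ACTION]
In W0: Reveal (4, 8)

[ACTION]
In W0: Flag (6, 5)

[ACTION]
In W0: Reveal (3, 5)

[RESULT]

┠──────────────────────────────────────┨    
┃✹■■■✹■■■■■                            ┃    
┃■■■■■■■■✹✹                            ┃    
┃■■■■■■■■■✹                            ┃    
┃■■✹■■✹■■■■                            ┃    
┃■■■■■■■✹1■                            ┃    
┃■■■■■■■■■■                            ┃    
┃■■✹■■⚑■■✹■                            ┃    
┃■✹■■■■■✹■✹                            ┃    
┃■■■✹■■■■■■                            ┃    
┃■✹■■■■■■■■  ┏━━━━━━━━━━━━━━━━━━━━━━━━┓┃    
┃            ┃ FileBrowser            ┃┃    
┏━━━━━━━━━━━━━━━━━━━━━━━━━━━━━━┓──────┨┃    
┃ FileEditor                   ┃      ┃┃    
┠──────────────────────────────┨      ┃┃    
┃█ate,amount,score,email,id   ▲┃      ┃┃    
┃2024-09-02,2096.77,15.65,dave█┃      ┃┃    
┃2024-12-01,4287.08,79.87,caro░┃      ┃┛    
┃2024-02-14,6438.82,9.39,bob53░┃      ┃     
┃2024-05-19,9853.09,94.06,jack░┃      ┃     
┃2024-12-16,1915.34,97.72,alic░┃      ┃     
┃2024-09-01,5573.08,25.17,eve5░┃      ┃     
┃2024-05-09,7121.94,89.77,grac░┃      ┃     
┃2024-12-19,5876.43,65.83,alic░┃      ┃     


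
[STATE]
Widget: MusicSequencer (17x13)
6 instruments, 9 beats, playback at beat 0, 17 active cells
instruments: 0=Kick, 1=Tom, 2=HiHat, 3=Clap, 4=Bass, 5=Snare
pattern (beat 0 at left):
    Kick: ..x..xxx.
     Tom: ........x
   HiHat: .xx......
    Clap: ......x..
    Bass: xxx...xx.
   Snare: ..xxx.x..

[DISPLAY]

      ▼12345678  
  Kick··█··███·  
   Tom········█  
 HiHat·██······  
  Clap······█··  
  Bass███···██·  
 Snare··███·█··  
                 
                 
                 
                 
                 
                 


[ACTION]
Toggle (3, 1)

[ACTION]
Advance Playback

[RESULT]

      0▼2345678  
  Kick··█··███·  
   Tom········█  
 HiHat·██······  
  Clap·█····█··  
  Bass███···██·  
 Snare··███·█··  
                 
                 
                 
                 
                 
                 


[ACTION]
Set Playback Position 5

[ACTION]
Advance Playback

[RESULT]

      012345▼78  
  Kick··█··███·  
   Tom········█  
 HiHat·██······  
  Clap·█····█··  
  Bass███···██·  
 Snare··███·█··  
                 
                 
                 
                 
                 
                 


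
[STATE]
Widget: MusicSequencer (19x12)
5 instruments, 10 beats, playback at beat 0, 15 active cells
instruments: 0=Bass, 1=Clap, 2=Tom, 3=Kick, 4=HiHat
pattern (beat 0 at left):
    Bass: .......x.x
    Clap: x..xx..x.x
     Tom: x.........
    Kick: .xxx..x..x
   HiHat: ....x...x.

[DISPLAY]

      ▼123456789   
  Bass·······█·█   
  Clap█··██··█·█   
   Tom█·········   
  Kick·███··█··█   
 HiHat····█···█·   
                   
                   
                   
                   
                   
                   


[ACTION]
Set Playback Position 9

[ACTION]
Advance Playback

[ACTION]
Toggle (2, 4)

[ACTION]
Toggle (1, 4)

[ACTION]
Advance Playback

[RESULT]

      0▼23456789   
  Bass·······█·█   
  Clap█··█···█·█   
   Tom█···█·····   
  Kick·███··█··█   
 HiHat····█···█·   
                   
                   
                   
                   
                   
                   


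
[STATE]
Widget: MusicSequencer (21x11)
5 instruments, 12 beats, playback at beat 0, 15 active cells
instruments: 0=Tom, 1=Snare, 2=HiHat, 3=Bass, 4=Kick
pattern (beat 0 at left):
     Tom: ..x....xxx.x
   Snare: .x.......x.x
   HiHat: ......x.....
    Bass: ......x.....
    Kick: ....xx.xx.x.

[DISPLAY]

      ▼12345678901   
   Tom··█····███·█   
 Snare·█·······█·█   
 HiHat······█·····   
  Bass······█·····   
  Kick····██·██·█·   
                     
                     
                     
                     
                     


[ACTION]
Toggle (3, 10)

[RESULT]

      ▼12345678901   
   Tom··█····███·█   
 Snare·█·······█·█   
 HiHat······█·····   
  Bass······█···█·   
  Kick····██·██·█·   
                     
                     
                     
                     
                     


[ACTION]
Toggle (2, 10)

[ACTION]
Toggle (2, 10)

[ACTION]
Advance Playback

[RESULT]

      0▼2345678901   
   Tom··█····███·█   
 Snare·█·······█·█   
 HiHat······█·····   
  Bass······█···█·   
  Kick····██·██·█·   
                     
                     
                     
                     
                     


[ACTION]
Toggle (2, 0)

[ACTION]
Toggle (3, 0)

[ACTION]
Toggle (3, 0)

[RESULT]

      0▼2345678901   
   Tom··█····███·█   
 Snare·█·······█·█   
 HiHat█·····█·····   
  Bass······█···█·   
  Kick····██·██·█·   
                     
                     
                     
                     
                     


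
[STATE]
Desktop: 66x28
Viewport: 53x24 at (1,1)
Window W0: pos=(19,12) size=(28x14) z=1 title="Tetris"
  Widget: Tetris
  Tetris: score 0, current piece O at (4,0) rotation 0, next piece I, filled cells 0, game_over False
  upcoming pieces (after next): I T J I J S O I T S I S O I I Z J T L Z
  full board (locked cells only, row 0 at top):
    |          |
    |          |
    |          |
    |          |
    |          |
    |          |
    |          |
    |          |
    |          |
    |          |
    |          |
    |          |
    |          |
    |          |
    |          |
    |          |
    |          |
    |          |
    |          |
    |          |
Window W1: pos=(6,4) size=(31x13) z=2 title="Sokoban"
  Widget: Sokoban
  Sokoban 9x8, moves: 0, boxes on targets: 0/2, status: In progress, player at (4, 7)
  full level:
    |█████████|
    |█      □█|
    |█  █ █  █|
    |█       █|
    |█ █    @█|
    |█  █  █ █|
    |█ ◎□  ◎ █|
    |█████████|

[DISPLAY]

                                                     
                                                     
                                                     
     ┏━━━━━━━━━━━━━━━━━━━━━━━━━━━━━┓                 
     ┃ Sokoban                     ┃                 
     ┠─────────────────────────────┨                 
     ┃█████████                    ┃                 
     ┃█      □█                    ┃                 
     ┃█  █ █  █                    ┃                 
     ┃█       █                    ┃                 
     ┃█ █    @█                    ┃                 
     ┃█  █  █ █                    ┃━━━━━━━━━┓       
     ┃█ ◎□  ◎ █                    ┃         ┃       
     ┃█████████                    ┃─────────┨       
     ┃Moves: 0  0/2                ┃         ┃       
     ┗━━━━━━━━━━━━━━━━━━━━━━━━━━━━━┛         ┃       
                  ┃          │               ┃       
                  ┃          │               ┃       
                  ┃          │               ┃       
                  ┃          │               ┃       
                  ┃          │Score:         ┃       
                  ┃          │0              ┃       
                  ┃          │               ┃       
                  ┃          │               ┃       


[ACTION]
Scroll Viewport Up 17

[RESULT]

                                                     
                                                     
                                                     
                                                     
     ┏━━━━━━━━━━━━━━━━━━━━━━━━━━━━━┓                 
     ┃ Sokoban                     ┃                 
     ┠─────────────────────────────┨                 
     ┃█████████                    ┃                 
     ┃█      □█                    ┃                 
     ┃█  █ █  █                    ┃                 
     ┃█       █                    ┃                 
     ┃█ █    @█                    ┃                 
     ┃█  █  █ █                    ┃━━━━━━━━━┓       
     ┃█ ◎□  ◎ █                    ┃         ┃       
     ┃█████████                    ┃─────────┨       
     ┃Moves: 0  0/2                ┃         ┃       
     ┗━━━━━━━━━━━━━━━━━━━━━━━━━━━━━┛         ┃       
                  ┃          │               ┃       
                  ┃          │               ┃       
                  ┃          │               ┃       
                  ┃          │               ┃       
                  ┃          │Score:         ┃       
                  ┃          │0              ┃       
                  ┃          │               ┃       


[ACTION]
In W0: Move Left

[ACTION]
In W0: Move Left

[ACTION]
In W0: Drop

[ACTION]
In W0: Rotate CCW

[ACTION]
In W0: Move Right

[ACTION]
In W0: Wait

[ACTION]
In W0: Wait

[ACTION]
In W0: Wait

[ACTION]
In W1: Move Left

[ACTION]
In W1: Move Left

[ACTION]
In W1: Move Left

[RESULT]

                                                     
                                                     
                                                     
                                                     
     ┏━━━━━━━━━━━━━━━━━━━━━━━━━━━━━┓                 
     ┃ Sokoban                     ┃                 
     ┠─────────────────────────────┨                 
     ┃█████████                    ┃                 
     ┃█      □█                    ┃                 
     ┃█  █ █  █                    ┃                 
     ┃█       █                    ┃                 
     ┃█ █ @   █                    ┃                 
     ┃█  █  █ █                    ┃━━━━━━━━━┓       
     ┃█ ◎□  ◎ █                    ┃         ┃       
     ┃█████████                    ┃─────────┨       
     ┃Moves: 3  0/2                ┃         ┃       
     ┗━━━━━━━━━━━━━━━━━━━━━━━━━━━━━┛         ┃       
                  ┃          │               ┃       
                  ┃          │               ┃       
                  ┃          │               ┃       
                  ┃          │               ┃       
                  ┃          │Score:         ┃       
                  ┃          │0              ┃       
                  ┃          │               ┃       


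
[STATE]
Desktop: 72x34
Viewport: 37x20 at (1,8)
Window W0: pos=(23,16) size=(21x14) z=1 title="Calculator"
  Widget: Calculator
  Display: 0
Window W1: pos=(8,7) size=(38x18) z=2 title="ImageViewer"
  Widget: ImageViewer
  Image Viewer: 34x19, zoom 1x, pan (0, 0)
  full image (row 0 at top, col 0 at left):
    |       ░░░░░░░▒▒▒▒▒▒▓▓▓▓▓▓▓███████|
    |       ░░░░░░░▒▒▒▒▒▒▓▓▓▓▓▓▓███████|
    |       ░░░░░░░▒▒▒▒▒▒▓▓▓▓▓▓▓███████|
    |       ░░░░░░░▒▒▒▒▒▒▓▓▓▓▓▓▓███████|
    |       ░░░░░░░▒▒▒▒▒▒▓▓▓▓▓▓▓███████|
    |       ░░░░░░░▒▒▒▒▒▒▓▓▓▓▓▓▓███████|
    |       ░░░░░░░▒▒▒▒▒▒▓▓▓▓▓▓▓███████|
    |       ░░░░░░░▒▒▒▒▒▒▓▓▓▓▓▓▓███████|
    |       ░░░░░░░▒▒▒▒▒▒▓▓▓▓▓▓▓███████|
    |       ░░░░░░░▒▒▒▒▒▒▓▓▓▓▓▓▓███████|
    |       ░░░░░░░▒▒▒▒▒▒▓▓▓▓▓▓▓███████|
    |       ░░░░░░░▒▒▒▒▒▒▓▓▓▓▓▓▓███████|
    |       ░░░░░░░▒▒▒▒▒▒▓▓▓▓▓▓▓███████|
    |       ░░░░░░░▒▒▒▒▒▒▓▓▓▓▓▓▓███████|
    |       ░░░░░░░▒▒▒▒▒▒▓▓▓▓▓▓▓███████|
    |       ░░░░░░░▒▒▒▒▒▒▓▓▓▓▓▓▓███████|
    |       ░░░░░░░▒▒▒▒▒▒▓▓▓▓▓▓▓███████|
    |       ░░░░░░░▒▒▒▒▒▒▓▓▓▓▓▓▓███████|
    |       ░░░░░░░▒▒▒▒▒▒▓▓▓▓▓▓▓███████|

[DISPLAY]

       ┃ ImageViewer                 
       ┠─────────────────────────────
       ┃       ░░░░░░░▒▒▒▒▒▒▓▓▓▓▓▓▓██
       ┃       ░░░░░░░▒▒▒▒▒▒▓▓▓▓▓▓▓██
       ┃       ░░░░░░░▒▒▒▒▒▒▓▓▓▓▓▓▓██
       ┃       ░░░░░░░▒▒▒▒▒▒▓▓▓▓▓▓▓██
       ┃       ░░░░░░░▒▒▒▒▒▒▓▓▓▓▓▓▓██
       ┃       ░░░░░░░▒▒▒▒▒▒▓▓▓▓▓▓▓██
       ┃       ░░░░░░░▒▒▒▒▒▒▓▓▓▓▓▓▓██
       ┃       ░░░░░░░▒▒▒▒▒▒▓▓▓▓▓▓▓██
       ┃       ░░░░░░░▒▒▒▒▒▒▓▓▓▓▓▓▓██
       ┃       ░░░░░░░▒▒▒▒▒▒▓▓▓▓▓▓▓██
       ┃       ░░░░░░░▒▒▒▒▒▒▓▓▓▓▓▓▓██
       ┃       ░░░░░░░▒▒▒▒▒▒▓▓▓▓▓▓▓██
       ┃       ░░░░░░░▒▒▒▒▒▒▓▓▓▓▓▓▓██
       ┃       ░░░░░░░▒▒▒▒▒▒▓▓▓▓▓▓▓██
       ┗━━━━━━━━━━━━━━━━━━━━━━━━━━━━━
                      ┃│ 1 │ 2 │ 3 │ 
                      ┃├───┼───┼───┼─
                      ┃│ 0 │ . │ = │ 


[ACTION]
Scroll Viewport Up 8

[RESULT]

                                     
                                     
                                     
                                     
                                     
                                     
                                     
       ┏━━━━━━━━━━━━━━━━━━━━━━━━━━━━━
       ┃ ImageViewer                 
       ┠─────────────────────────────
       ┃       ░░░░░░░▒▒▒▒▒▒▓▓▓▓▓▓▓██
       ┃       ░░░░░░░▒▒▒▒▒▒▓▓▓▓▓▓▓██
       ┃       ░░░░░░░▒▒▒▒▒▒▓▓▓▓▓▓▓██
       ┃       ░░░░░░░▒▒▒▒▒▒▓▓▓▓▓▓▓██
       ┃       ░░░░░░░▒▒▒▒▒▒▓▓▓▓▓▓▓██
       ┃       ░░░░░░░▒▒▒▒▒▒▓▓▓▓▓▓▓██
       ┃       ░░░░░░░▒▒▒▒▒▒▓▓▓▓▓▓▓██
       ┃       ░░░░░░░▒▒▒▒▒▒▓▓▓▓▓▓▓██
       ┃       ░░░░░░░▒▒▒▒▒▒▓▓▓▓▓▓▓██
       ┃       ░░░░░░░▒▒▒▒▒▒▓▓▓▓▓▓▓██


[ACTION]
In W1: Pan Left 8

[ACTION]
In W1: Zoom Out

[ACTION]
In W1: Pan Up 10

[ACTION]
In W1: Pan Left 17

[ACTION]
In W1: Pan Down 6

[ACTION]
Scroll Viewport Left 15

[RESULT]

                                     
                                     
                                     
                                     
                                     
                                     
                                     
        ┏━━━━━━━━━━━━━━━━━━━━━━━━━━━━
        ┃ ImageViewer                
        ┠────────────────────────────
        ┃       ░░░░░░░▒▒▒▒▒▒▓▓▓▓▓▓▓█
        ┃       ░░░░░░░▒▒▒▒▒▒▓▓▓▓▓▓▓█
        ┃       ░░░░░░░▒▒▒▒▒▒▓▓▓▓▓▓▓█
        ┃       ░░░░░░░▒▒▒▒▒▒▓▓▓▓▓▓▓█
        ┃       ░░░░░░░▒▒▒▒▒▒▓▓▓▓▓▓▓█
        ┃       ░░░░░░░▒▒▒▒▒▒▓▓▓▓▓▓▓█
        ┃       ░░░░░░░▒▒▒▒▒▒▓▓▓▓▓▓▓█
        ┃       ░░░░░░░▒▒▒▒▒▒▓▓▓▓▓▓▓█
        ┃       ░░░░░░░▒▒▒▒▒▒▓▓▓▓▓▓▓█
        ┃       ░░░░░░░▒▒▒▒▒▒▓▓▓▓▓▓▓█


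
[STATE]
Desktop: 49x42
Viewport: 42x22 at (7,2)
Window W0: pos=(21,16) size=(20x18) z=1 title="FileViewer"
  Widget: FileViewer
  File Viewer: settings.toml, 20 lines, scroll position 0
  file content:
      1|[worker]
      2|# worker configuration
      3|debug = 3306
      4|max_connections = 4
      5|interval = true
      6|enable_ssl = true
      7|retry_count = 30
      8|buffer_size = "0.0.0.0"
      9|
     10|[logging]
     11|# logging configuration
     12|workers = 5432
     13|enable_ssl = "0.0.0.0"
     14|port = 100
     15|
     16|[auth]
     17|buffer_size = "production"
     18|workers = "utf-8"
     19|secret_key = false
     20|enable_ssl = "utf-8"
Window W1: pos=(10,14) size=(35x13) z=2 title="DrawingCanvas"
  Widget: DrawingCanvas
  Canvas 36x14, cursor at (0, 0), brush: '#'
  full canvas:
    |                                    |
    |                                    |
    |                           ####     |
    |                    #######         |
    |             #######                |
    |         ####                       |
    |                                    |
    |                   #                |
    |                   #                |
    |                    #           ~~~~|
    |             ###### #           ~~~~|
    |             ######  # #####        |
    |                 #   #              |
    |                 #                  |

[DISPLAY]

                                          
                                          
                                          
                                          
                                          
                                          
                                          
                                          
                                          
                                          
                                          
                                          
   ┏━━━━━━━━━━━━━━━━━━━━━━━━━━━━━━━━━┓    
   ┃ DrawingCanvas                   ┃    
   ┠─────────────────────────────────┨    
   ┃+                                ┃    
   ┃                                 ┃    
   ┃                           ####  ┃    
   ┃                    #######      ┃    
   ┃             #######             ┃    
   ┃         ####                    ┃    
   ┃                                 ┃    


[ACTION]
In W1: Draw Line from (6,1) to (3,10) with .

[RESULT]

                                          
                                          
                                          
                                          
                                          
                                          
                                          
                                          
                                          
                                          
                                          
                                          
   ┏━━━━━━━━━━━━━━━━━━━━━━━━━━━━━━━━━┓    
   ┃ DrawingCanvas                   ┃    
   ┠─────────────────────────────────┨    
   ┃+                                ┃    
   ┃                                 ┃    
   ┃                           ####  ┃    
   ┃         ..         #######      ┃    
   ┃      ...    #######             ┃    
   ┃   ...   ####                    ┃    
   ┃ ..                              ┃    


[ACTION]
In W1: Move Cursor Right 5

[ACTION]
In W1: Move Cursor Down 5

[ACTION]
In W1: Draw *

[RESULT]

                                          
                                          
                                          
                                          
                                          
                                          
                                          
                                          
                                          
                                          
                                          
                                          
   ┏━━━━━━━━━━━━━━━━━━━━━━━━━━━━━━━━━┓    
   ┃ DrawingCanvas                   ┃    
   ┠─────────────────────────────────┨    
   ┃                                 ┃    
   ┃                                 ┃    
   ┃                           ####  ┃    
   ┃         ..         #######      ┃    
   ┃      ...    #######             ┃    
   ┃   ..*   ####                    ┃    
   ┃ ..                              ┃    


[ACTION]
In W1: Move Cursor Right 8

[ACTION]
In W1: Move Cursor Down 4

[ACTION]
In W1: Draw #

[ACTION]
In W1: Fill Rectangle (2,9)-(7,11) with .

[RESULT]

                                          
                                          
                                          
                                          
                                          
                                          
                                          
                                          
                                          
                                          
                                          
                                          
   ┏━━━━━━━━━━━━━━━━━━━━━━━━━━━━━━━━━┓    
   ┃ DrawingCanvas                   ┃    
   ┠─────────────────────────────────┨    
   ┃                                 ┃    
   ┃                                 ┃    
   ┃         ...               ####  ┃    
   ┃         ...        #######      ┃    
   ┃      ...... #######             ┃    
   ┃   ..*   ...#                    ┃    
   ┃ ..      ...                     ┃    


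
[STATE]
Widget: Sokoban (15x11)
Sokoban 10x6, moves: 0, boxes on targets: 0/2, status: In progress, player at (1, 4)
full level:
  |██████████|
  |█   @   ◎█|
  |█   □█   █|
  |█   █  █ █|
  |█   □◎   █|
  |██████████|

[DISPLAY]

██████████     
█   @   ◎█     
█   □█   █     
█   █  █ █     
█   □◎   █     
██████████     
Moves: 0  0/2  
               
               
               
               


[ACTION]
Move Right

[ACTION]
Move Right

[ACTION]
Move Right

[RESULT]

██████████     
█      @◎█     
█   □█   █     
█   █  █ █     
█   □◎   █     
██████████     
Moves: 3  0/2  
               
               
               
               


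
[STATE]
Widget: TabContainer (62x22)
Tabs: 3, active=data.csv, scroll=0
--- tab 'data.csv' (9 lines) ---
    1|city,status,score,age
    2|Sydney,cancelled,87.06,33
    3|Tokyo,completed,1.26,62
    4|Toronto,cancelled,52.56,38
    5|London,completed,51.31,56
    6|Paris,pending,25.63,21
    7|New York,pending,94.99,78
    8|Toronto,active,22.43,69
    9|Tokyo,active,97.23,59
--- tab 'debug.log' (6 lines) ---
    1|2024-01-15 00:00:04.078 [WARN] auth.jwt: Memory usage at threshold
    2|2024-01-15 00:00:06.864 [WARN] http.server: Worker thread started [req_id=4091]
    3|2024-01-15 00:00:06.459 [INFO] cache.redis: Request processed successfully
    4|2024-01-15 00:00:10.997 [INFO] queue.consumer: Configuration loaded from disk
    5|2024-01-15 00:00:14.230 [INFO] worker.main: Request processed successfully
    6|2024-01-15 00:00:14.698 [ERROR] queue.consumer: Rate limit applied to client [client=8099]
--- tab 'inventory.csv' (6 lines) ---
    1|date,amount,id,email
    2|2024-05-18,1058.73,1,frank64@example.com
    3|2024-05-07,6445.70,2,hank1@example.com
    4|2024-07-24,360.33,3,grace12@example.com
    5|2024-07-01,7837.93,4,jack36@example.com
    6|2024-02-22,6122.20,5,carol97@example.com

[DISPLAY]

[data.csv]│ debug.log │ inventory.csv                         
──────────────────────────────────────────────────────────────
city,status,score,age                                         
Sydney,cancelled,87.06,33                                     
Tokyo,completed,1.26,62                                       
Toronto,cancelled,52.56,38                                    
London,completed,51.31,56                                     
Paris,pending,25.63,21                                        
New York,pending,94.99,78                                     
Toronto,active,22.43,69                                       
Tokyo,active,97.23,59                                         
                                                              
                                                              
                                                              
                                                              
                                                              
                                                              
                                                              
                                                              
                                                              
                                                              
                                                              


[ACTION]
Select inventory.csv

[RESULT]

 data.csv │ debug.log │[inventory.csv]                        
──────────────────────────────────────────────────────────────
date,amount,id,email                                          
2024-05-18,1058.73,1,frank64@example.com                      
2024-05-07,6445.70,2,hank1@example.com                        
2024-07-24,360.33,3,grace12@example.com                       
2024-07-01,7837.93,4,jack36@example.com                       
2024-02-22,6122.20,5,carol97@example.com                      
                                                              
                                                              
                                                              
                                                              
                                                              
                                                              
                                                              
                                                              
                                                              
                                                              
                                                              
                                                              
                                                              
                                                              


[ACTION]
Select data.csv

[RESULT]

[data.csv]│ debug.log │ inventory.csv                         
──────────────────────────────────────────────────────────────
city,status,score,age                                         
Sydney,cancelled,87.06,33                                     
Tokyo,completed,1.26,62                                       
Toronto,cancelled,52.56,38                                    
London,completed,51.31,56                                     
Paris,pending,25.63,21                                        
New York,pending,94.99,78                                     
Toronto,active,22.43,69                                       
Tokyo,active,97.23,59                                         
                                                              
                                                              
                                                              
                                                              
                                                              
                                                              
                                                              
                                                              
                                                              
                                                              
                                                              


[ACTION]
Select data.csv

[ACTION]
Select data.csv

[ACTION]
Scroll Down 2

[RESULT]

[data.csv]│ debug.log │ inventory.csv                         
──────────────────────────────────────────────────────────────
Tokyo,completed,1.26,62                                       
Toronto,cancelled,52.56,38                                    
London,completed,51.31,56                                     
Paris,pending,25.63,21                                        
New York,pending,94.99,78                                     
Toronto,active,22.43,69                                       
Tokyo,active,97.23,59                                         
                                                              
                                                              
                                                              
                                                              
                                                              
                                                              
                                                              
                                                              
                                                              
                                                              
                                                              
                                                              
                                                              


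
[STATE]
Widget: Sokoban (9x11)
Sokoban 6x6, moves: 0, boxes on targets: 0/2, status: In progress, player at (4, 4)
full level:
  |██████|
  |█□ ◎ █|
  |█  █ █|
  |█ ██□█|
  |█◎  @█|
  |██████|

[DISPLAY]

██████   
█□ ◎ █   
█  █ █   
█ ██□█   
█◎  @█   
██████   
Moves: 0 
         
         
         
         


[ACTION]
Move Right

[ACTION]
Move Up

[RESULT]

██████   
█□ ◎ █   
█  █□█   
█ ██@█   
█◎   █   
██████   
Moves: 1 
         
         
         
         


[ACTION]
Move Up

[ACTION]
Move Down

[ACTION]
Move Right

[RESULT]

██████   
█□ ◎□█   
█  █ █   
█ ██@█   
█◎   █   
██████   
Moves: 3 
         
         
         
         


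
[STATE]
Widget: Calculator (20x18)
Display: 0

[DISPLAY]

                   0
┌───┬───┬───┬───┐   
│ 7 │ 8 │ 9 │ ÷ │   
├───┼───┼───┼───┤   
│ 4 │ 5 │ 6 │ × │   
├───┼───┼───┼───┤   
│ 1 │ 2 │ 3 │ - │   
├───┼───┼───┼───┤   
│ 0 │ . │ = │ + │   
├───┼───┼───┼───┤   
│ C │ MC│ MR│ M+│   
└───┴───┴───┴───┘   
                    
                    
                    
                    
                    
                    


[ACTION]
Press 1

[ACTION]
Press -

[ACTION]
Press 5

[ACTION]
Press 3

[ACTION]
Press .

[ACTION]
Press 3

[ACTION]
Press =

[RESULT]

               -52.3
┌───┬───┬───┬───┐   
│ 7 │ 8 │ 9 │ ÷ │   
├───┼───┼───┼───┤   
│ 4 │ 5 │ 6 │ × │   
├───┼───┼───┼───┤   
│ 1 │ 2 │ 3 │ - │   
├───┼───┼───┼───┤   
│ 0 │ . │ = │ + │   
├───┼───┼───┼───┤   
│ C │ MC│ MR│ M+│   
└───┴───┴───┴───┘   
                    
                    
                    
                    
                    
                    
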